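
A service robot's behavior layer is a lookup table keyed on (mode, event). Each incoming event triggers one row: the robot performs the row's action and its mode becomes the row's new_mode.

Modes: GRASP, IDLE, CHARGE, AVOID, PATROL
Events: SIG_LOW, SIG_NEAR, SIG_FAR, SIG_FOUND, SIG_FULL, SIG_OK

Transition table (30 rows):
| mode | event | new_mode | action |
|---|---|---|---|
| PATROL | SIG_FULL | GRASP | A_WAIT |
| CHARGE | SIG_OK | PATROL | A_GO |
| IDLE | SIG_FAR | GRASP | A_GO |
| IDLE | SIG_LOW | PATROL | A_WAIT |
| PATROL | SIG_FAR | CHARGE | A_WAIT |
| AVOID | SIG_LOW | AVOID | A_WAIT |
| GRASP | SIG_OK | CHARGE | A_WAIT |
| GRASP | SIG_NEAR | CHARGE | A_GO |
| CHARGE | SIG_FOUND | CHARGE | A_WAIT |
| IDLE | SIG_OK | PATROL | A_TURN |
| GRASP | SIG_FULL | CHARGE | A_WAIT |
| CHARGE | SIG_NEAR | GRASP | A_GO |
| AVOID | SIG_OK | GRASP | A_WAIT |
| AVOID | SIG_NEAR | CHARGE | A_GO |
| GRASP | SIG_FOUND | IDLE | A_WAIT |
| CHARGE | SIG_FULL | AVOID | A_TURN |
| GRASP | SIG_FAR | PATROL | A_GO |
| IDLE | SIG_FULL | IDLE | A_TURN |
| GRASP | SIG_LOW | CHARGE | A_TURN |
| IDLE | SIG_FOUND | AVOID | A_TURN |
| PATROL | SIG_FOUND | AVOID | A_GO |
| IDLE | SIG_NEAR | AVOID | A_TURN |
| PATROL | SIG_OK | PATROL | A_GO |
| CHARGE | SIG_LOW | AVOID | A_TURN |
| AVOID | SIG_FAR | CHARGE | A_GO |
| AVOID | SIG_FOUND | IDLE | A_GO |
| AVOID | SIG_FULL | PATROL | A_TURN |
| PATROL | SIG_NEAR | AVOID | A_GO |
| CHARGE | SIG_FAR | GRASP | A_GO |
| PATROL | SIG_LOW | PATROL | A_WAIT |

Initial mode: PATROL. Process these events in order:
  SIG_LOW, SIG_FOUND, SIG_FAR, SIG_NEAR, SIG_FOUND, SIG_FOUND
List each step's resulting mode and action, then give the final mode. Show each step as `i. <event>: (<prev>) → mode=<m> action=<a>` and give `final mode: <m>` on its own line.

1. SIG_LOW: (PATROL) → mode=PATROL action=A_WAIT
2. SIG_FOUND: (PATROL) → mode=AVOID action=A_GO
3. SIG_FAR: (AVOID) → mode=CHARGE action=A_GO
4. SIG_NEAR: (CHARGE) → mode=GRASP action=A_GO
5. SIG_FOUND: (GRASP) → mode=IDLE action=A_WAIT
6. SIG_FOUND: (IDLE) → mode=AVOID action=A_TURN

final mode: AVOID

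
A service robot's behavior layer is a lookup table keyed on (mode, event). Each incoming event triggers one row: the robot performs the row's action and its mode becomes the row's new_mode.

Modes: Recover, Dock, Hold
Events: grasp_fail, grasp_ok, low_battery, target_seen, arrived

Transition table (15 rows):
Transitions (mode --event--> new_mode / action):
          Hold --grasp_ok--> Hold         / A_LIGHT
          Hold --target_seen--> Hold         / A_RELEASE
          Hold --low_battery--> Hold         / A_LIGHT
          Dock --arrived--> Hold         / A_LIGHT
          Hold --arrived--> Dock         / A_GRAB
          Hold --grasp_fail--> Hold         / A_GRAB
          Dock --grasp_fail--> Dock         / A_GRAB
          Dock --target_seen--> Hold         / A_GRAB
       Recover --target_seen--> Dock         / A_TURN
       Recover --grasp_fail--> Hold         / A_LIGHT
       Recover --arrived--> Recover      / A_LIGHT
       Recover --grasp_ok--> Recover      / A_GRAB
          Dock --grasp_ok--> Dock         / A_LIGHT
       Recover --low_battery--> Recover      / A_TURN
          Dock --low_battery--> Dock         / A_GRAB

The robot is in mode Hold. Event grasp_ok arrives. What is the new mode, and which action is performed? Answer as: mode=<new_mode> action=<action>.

mode=Hold action=A_LIGHT

current mode = Hold; filter table to that mode:
  (Hold, grasp_ok) → (Hold, A_LIGHT)  ← event matches
  (Hold, target_seen) → (Hold, A_RELEASE)
  (Hold, low_battery) → (Hold, A_LIGHT)
  (Hold, arrived) → (Dock, A_GRAB)
  (Hold, grasp_fail) → (Hold, A_GRAB)
event = grasp_ok selects (Hold, A_LIGHT)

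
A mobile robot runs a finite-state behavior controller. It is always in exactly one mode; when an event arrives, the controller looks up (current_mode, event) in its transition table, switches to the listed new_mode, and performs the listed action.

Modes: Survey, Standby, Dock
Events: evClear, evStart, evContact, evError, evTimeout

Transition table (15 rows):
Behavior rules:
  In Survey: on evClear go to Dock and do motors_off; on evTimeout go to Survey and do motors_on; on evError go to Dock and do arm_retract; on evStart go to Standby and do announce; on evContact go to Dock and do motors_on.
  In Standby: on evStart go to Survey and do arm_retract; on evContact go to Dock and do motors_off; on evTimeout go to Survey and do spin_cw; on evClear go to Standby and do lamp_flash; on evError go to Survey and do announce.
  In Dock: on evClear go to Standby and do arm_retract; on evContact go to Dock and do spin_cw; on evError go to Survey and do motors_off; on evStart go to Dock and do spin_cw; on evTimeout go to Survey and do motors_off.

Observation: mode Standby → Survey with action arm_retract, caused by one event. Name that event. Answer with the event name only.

try evClear: (Standby, evClear) → (Standby, lamp_flash)
try evStart: (Standby, evStart) → (Survey, arm_retract)  ← matches
try evContact: (Standby, evContact) → (Dock, motors_off)
try evError: (Standby, evError) → (Survey, announce)
try evTimeout: (Standby, evTimeout) → (Survey, spin_cw)

evStart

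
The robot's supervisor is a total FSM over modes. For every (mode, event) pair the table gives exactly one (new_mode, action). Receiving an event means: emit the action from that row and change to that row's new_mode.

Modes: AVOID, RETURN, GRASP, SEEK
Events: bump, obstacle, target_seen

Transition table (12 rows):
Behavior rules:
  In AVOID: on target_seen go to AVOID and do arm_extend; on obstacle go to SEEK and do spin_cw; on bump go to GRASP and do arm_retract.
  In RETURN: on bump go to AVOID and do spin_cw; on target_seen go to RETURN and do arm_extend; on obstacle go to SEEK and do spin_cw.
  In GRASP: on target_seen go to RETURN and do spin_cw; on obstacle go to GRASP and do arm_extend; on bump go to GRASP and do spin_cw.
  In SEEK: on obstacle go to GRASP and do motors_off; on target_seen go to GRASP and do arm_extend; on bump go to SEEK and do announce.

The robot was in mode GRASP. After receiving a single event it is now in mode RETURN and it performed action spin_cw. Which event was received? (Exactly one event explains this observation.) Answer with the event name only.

target_seen

try bump: (GRASP, bump) → (GRASP, spin_cw)
try obstacle: (GRASP, obstacle) → (GRASP, arm_extend)
try target_seen: (GRASP, target_seen) → (RETURN, spin_cw)  ← matches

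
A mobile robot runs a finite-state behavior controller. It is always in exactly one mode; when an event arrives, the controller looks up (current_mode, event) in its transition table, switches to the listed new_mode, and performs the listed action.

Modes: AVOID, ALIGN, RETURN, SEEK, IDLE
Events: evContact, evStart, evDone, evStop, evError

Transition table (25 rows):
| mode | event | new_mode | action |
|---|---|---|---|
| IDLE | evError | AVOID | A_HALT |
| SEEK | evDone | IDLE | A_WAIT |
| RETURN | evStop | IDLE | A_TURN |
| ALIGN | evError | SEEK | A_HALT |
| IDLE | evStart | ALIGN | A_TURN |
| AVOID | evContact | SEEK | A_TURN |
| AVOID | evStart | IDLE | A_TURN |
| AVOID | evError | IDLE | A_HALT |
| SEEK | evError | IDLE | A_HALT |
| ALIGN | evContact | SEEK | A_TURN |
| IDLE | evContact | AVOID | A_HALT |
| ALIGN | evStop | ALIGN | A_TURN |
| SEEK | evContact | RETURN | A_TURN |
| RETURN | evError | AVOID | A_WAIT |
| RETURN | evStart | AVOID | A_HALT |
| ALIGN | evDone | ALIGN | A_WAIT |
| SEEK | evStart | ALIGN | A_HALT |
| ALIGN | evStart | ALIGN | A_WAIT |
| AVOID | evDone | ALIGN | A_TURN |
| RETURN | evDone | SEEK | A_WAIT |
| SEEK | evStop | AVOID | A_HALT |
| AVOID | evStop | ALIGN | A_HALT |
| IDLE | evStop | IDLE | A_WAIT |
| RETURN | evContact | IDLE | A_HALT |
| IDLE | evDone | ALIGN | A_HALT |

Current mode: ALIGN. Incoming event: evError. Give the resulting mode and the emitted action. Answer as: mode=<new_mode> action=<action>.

mode=SEEK action=A_HALT

current mode = ALIGN; filter table to that mode:
  (ALIGN, evError) → (SEEK, A_HALT)  ← event matches
  (ALIGN, evContact) → (SEEK, A_TURN)
  (ALIGN, evStop) → (ALIGN, A_TURN)
  (ALIGN, evDone) → (ALIGN, A_WAIT)
  (ALIGN, evStart) → (ALIGN, A_WAIT)
event = evError selects (SEEK, A_HALT)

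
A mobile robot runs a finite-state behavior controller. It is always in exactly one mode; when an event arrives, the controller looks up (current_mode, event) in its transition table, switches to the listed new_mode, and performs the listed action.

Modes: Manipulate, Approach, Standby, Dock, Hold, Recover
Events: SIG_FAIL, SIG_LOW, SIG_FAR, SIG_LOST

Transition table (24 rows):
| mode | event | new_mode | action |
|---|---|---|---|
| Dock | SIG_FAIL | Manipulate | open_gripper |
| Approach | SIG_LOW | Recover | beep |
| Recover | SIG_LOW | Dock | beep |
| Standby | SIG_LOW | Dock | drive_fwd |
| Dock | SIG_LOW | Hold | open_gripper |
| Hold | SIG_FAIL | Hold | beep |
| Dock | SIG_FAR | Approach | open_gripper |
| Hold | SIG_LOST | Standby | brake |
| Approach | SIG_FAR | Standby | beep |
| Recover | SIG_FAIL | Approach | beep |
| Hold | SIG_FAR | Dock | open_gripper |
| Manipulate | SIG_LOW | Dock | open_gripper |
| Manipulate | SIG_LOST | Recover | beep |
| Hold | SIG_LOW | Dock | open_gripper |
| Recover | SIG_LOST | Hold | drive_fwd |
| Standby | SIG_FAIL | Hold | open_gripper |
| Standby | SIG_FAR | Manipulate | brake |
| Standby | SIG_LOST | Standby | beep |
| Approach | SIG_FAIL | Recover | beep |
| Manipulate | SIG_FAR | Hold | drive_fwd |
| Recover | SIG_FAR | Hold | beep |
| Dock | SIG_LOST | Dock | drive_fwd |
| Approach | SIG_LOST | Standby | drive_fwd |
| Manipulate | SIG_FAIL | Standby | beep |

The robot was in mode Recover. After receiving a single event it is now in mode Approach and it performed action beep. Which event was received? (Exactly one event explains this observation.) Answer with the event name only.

SIG_FAIL

try SIG_FAIL: (Recover, SIG_FAIL) → (Approach, beep)  ← matches
try SIG_LOW: (Recover, SIG_LOW) → (Dock, beep)
try SIG_FAR: (Recover, SIG_FAR) → (Hold, beep)
try SIG_LOST: (Recover, SIG_LOST) → (Hold, drive_fwd)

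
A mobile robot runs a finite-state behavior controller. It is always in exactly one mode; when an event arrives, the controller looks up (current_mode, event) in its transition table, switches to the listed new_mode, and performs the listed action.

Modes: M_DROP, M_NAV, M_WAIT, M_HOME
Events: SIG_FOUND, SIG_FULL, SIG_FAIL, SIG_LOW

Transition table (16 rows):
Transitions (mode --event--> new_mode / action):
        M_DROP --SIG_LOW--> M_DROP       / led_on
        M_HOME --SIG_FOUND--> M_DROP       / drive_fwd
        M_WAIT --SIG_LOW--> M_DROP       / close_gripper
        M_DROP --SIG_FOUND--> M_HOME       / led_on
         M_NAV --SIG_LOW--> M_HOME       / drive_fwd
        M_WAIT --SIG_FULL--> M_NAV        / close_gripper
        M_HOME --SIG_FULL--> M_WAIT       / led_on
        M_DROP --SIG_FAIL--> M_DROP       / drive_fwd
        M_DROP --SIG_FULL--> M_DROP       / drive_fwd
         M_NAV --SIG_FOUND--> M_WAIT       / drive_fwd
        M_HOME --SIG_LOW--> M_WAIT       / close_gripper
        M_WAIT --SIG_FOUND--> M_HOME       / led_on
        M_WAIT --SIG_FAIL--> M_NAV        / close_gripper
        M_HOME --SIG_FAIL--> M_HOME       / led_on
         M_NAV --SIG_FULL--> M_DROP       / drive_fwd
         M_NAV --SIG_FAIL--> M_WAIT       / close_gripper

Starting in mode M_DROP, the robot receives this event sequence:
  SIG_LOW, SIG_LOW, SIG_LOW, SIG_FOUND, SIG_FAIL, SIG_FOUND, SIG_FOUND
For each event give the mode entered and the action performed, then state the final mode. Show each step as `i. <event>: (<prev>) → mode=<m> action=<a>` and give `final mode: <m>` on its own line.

final mode: M_HOME

1. SIG_LOW: (M_DROP) → mode=M_DROP action=led_on
2. SIG_LOW: (M_DROP) → mode=M_DROP action=led_on
3. SIG_LOW: (M_DROP) → mode=M_DROP action=led_on
4. SIG_FOUND: (M_DROP) → mode=M_HOME action=led_on
5. SIG_FAIL: (M_HOME) → mode=M_HOME action=led_on
6. SIG_FOUND: (M_HOME) → mode=M_DROP action=drive_fwd
7. SIG_FOUND: (M_DROP) → mode=M_HOME action=led_on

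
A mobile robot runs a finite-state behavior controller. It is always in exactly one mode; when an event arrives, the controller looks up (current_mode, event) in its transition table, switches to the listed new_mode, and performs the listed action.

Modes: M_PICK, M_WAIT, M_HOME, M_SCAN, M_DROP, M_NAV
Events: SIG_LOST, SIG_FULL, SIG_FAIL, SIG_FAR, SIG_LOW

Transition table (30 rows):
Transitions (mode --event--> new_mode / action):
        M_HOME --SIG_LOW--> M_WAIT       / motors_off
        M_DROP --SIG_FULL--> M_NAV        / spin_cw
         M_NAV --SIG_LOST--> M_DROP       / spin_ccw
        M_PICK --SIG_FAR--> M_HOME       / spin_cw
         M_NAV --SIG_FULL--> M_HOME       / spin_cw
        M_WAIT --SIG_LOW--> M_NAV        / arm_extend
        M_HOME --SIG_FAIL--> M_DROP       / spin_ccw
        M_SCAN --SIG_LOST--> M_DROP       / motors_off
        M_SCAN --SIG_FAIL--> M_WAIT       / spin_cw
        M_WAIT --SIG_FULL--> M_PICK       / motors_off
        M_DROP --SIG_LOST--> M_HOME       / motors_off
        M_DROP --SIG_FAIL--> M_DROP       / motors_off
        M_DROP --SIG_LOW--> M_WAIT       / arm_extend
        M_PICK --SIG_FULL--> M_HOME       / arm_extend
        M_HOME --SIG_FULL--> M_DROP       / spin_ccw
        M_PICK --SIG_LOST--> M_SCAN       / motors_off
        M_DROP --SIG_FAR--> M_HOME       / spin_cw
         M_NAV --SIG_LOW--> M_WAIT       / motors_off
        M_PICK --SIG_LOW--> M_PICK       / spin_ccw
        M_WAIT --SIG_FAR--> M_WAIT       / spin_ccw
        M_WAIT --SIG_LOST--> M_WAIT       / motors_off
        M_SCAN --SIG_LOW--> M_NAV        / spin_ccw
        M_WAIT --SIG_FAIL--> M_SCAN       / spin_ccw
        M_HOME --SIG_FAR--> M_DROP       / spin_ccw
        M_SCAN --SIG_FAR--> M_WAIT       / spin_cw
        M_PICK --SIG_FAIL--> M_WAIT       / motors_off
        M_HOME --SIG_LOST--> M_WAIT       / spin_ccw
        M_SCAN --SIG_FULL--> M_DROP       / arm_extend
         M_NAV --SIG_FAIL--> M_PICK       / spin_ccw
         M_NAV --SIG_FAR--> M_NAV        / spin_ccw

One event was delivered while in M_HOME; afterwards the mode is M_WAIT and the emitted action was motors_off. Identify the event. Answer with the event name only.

SIG_LOW

try SIG_LOST: (M_HOME, SIG_LOST) → (M_WAIT, spin_ccw)
try SIG_FULL: (M_HOME, SIG_FULL) → (M_DROP, spin_ccw)
try SIG_FAIL: (M_HOME, SIG_FAIL) → (M_DROP, spin_ccw)
try SIG_FAR: (M_HOME, SIG_FAR) → (M_DROP, spin_ccw)
try SIG_LOW: (M_HOME, SIG_LOW) → (M_WAIT, motors_off)  ← matches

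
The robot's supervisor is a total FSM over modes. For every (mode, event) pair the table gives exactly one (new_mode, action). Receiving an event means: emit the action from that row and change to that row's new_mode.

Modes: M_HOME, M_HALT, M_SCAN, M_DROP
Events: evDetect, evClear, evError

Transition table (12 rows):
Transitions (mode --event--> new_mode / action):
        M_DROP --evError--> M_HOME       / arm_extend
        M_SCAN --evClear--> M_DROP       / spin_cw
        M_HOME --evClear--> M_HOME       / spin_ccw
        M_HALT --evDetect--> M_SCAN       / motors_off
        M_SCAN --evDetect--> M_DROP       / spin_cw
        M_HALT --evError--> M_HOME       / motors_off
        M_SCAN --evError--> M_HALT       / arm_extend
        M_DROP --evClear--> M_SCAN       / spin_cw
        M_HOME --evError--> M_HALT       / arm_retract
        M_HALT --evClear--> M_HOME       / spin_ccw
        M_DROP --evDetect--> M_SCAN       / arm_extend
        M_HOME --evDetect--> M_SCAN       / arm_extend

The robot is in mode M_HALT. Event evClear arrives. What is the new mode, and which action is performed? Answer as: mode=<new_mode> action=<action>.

current mode = M_HALT; filter table to that mode:
  (M_HALT, evDetect) → (M_SCAN, motors_off)
  (M_HALT, evError) → (M_HOME, motors_off)
  (M_HALT, evClear) → (M_HOME, spin_ccw)  ← event matches
event = evClear selects (M_HOME, spin_ccw)

mode=M_HOME action=spin_ccw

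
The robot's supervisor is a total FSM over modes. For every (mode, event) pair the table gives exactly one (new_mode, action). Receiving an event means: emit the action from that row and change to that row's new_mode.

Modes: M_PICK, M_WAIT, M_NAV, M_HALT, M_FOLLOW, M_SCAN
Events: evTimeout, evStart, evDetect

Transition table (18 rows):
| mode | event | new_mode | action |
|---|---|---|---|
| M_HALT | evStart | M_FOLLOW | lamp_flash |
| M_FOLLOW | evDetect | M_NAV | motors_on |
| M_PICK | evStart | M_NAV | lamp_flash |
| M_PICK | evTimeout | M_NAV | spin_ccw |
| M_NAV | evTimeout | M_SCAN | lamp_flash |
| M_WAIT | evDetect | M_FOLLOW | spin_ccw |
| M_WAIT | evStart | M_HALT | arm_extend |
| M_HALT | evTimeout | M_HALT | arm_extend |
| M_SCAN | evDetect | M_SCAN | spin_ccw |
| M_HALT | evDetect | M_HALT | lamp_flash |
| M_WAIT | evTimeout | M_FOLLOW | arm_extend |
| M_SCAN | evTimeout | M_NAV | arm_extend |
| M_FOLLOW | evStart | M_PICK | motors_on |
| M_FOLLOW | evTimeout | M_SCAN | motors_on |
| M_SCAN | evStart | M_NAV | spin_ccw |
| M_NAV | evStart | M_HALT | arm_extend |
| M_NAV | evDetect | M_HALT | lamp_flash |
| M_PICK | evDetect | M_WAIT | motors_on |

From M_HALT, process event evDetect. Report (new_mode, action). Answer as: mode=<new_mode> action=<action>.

mode=M_HALT action=lamp_flash

current mode = M_HALT; filter table to that mode:
  (M_HALT, evStart) → (M_FOLLOW, lamp_flash)
  (M_HALT, evTimeout) → (M_HALT, arm_extend)
  (M_HALT, evDetect) → (M_HALT, lamp_flash)  ← event matches
event = evDetect selects (M_HALT, lamp_flash)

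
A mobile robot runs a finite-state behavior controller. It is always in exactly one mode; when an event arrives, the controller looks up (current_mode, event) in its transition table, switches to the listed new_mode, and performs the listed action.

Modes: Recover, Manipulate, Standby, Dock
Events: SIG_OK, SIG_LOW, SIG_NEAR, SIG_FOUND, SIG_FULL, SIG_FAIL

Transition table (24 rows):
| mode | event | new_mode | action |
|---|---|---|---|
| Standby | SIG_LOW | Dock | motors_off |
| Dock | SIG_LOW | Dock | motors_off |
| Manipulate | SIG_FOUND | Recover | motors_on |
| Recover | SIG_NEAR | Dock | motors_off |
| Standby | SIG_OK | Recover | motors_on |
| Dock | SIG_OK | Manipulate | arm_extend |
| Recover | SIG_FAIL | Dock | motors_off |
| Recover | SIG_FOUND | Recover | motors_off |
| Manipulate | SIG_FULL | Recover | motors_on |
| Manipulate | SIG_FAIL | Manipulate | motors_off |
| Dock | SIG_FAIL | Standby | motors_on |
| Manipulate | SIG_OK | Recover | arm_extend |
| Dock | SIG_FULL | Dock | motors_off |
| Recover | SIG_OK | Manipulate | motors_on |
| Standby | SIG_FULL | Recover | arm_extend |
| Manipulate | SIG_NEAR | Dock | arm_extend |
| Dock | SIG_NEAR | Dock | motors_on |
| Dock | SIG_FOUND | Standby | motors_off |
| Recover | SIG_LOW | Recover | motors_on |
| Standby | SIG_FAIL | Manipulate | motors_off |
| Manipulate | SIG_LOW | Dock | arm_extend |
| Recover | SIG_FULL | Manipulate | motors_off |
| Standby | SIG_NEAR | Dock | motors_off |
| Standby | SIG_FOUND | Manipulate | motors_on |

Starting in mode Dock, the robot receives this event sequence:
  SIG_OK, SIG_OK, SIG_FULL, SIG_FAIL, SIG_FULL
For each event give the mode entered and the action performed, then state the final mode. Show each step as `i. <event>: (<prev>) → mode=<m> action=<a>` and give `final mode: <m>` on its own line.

1. SIG_OK: (Dock) → mode=Manipulate action=arm_extend
2. SIG_OK: (Manipulate) → mode=Recover action=arm_extend
3. SIG_FULL: (Recover) → mode=Manipulate action=motors_off
4. SIG_FAIL: (Manipulate) → mode=Manipulate action=motors_off
5. SIG_FULL: (Manipulate) → mode=Recover action=motors_on

final mode: Recover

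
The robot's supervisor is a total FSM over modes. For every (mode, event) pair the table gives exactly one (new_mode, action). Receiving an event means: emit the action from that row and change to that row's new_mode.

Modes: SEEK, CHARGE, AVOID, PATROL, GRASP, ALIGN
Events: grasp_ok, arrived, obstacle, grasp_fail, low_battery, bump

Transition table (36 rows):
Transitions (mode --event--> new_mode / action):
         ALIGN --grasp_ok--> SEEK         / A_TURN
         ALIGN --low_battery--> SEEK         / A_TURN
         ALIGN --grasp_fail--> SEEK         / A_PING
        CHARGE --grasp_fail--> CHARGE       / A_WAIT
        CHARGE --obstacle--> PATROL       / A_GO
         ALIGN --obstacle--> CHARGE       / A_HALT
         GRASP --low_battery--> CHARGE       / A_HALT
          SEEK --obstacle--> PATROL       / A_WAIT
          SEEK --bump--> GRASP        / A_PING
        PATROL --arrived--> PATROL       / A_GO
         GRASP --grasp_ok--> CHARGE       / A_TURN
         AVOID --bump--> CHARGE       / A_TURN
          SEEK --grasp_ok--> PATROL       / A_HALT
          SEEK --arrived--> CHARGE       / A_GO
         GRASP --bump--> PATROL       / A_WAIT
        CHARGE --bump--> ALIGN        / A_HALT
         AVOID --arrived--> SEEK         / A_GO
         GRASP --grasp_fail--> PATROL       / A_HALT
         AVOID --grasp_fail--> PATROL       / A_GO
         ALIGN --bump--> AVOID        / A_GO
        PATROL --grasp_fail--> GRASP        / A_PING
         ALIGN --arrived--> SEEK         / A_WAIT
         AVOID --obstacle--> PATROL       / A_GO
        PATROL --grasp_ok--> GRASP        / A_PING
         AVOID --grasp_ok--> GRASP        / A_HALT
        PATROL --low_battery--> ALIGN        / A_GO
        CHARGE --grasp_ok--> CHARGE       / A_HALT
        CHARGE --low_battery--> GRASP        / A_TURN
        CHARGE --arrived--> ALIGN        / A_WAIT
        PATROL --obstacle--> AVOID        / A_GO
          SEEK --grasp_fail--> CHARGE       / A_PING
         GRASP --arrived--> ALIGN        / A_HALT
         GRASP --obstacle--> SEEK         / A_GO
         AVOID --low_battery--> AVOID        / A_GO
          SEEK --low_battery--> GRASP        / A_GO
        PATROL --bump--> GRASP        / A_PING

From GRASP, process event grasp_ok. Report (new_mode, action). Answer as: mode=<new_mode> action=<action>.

current mode = GRASP; filter table to that mode:
  (GRASP, low_battery) → (CHARGE, A_HALT)
  (GRASP, grasp_ok) → (CHARGE, A_TURN)  ← event matches
  (GRASP, bump) → (PATROL, A_WAIT)
  (GRASP, grasp_fail) → (PATROL, A_HALT)
  (GRASP, arrived) → (ALIGN, A_HALT)
  (GRASP, obstacle) → (SEEK, A_GO)
event = grasp_ok selects (CHARGE, A_TURN)

mode=CHARGE action=A_TURN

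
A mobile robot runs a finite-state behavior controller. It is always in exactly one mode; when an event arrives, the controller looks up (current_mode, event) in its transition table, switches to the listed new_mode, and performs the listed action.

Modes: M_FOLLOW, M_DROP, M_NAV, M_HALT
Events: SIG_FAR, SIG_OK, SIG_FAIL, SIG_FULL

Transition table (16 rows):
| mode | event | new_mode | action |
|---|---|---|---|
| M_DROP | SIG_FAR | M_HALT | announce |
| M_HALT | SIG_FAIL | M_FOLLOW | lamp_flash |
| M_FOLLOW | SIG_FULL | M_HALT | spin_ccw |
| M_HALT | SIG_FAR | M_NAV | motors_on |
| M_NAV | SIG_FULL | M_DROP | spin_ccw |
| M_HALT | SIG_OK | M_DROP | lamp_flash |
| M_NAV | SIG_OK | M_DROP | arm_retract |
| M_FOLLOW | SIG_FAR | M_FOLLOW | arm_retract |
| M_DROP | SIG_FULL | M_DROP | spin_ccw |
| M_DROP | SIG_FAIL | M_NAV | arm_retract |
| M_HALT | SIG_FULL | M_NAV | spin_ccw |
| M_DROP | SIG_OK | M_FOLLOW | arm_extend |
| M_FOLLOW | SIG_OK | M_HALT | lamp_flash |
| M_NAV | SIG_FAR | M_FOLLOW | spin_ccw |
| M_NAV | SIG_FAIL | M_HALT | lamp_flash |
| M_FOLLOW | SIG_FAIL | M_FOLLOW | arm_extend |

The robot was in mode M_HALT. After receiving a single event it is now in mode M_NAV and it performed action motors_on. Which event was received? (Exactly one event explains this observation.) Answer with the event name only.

try SIG_FAR: (M_HALT, SIG_FAR) → (M_NAV, motors_on)  ← matches
try SIG_OK: (M_HALT, SIG_OK) → (M_DROP, lamp_flash)
try SIG_FAIL: (M_HALT, SIG_FAIL) → (M_FOLLOW, lamp_flash)
try SIG_FULL: (M_HALT, SIG_FULL) → (M_NAV, spin_ccw)

SIG_FAR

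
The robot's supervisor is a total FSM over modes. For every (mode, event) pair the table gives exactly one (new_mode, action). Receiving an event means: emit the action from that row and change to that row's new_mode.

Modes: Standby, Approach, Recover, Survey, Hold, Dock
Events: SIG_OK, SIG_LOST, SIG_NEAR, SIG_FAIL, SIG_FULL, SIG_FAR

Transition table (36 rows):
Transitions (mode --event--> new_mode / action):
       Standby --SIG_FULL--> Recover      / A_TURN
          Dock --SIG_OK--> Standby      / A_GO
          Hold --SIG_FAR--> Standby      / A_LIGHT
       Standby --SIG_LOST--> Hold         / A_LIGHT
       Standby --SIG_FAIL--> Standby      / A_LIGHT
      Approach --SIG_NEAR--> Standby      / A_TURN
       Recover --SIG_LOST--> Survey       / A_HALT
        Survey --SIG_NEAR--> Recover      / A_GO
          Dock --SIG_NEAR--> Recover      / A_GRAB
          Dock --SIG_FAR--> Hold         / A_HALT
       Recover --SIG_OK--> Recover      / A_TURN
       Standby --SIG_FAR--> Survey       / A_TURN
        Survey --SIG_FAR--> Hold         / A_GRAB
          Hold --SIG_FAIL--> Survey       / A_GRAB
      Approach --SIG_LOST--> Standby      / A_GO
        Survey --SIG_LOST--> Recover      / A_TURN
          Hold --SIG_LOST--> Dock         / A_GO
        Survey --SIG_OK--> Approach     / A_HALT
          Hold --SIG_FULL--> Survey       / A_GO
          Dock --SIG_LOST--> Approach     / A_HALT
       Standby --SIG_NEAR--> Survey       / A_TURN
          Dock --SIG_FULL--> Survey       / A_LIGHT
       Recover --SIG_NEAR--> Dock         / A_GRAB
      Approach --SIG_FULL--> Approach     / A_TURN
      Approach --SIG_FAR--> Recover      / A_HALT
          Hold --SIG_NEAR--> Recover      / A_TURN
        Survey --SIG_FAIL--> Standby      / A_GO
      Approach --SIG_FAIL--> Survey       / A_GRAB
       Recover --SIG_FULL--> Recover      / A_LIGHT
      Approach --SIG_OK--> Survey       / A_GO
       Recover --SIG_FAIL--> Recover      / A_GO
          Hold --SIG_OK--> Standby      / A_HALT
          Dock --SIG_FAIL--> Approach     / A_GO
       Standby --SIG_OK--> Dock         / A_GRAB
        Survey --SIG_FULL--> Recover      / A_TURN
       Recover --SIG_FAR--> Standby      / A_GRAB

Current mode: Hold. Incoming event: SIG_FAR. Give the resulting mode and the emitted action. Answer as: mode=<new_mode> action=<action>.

current mode = Hold; filter table to that mode:
  (Hold, SIG_FAR) → (Standby, A_LIGHT)  ← event matches
  (Hold, SIG_FAIL) → (Survey, A_GRAB)
  (Hold, SIG_LOST) → (Dock, A_GO)
  (Hold, SIG_FULL) → (Survey, A_GO)
  (Hold, SIG_NEAR) → (Recover, A_TURN)
  (Hold, SIG_OK) → (Standby, A_HALT)
event = SIG_FAR selects (Standby, A_LIGHT)

mode=Standby action=A_LIGHT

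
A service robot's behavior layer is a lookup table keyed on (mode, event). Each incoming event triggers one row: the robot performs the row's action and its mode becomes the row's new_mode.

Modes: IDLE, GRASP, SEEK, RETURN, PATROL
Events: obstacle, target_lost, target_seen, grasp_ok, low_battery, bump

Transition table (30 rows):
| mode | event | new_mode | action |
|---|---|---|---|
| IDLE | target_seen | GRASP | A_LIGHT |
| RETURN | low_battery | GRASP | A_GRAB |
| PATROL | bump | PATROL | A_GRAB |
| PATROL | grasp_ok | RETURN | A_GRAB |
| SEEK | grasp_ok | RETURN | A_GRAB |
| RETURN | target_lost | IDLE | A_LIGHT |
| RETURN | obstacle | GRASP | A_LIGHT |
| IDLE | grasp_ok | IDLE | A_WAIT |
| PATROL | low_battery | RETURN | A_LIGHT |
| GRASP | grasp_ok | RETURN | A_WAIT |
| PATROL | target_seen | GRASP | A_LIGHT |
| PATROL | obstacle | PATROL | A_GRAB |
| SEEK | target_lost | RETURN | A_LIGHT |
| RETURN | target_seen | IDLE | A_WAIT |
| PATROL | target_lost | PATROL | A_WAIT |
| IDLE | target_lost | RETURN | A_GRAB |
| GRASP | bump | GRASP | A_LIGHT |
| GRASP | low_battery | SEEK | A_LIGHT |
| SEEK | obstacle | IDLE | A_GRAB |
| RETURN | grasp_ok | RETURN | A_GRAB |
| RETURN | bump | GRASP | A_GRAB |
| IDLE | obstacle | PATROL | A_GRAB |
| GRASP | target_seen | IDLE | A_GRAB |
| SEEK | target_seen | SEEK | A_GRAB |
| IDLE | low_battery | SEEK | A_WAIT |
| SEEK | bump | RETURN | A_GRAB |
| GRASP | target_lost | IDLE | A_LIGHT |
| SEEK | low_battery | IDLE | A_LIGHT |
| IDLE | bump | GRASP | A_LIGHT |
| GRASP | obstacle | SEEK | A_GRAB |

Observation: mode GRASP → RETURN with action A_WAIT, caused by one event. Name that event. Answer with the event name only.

try obstacle: (GRASP, obstacle) → (SEEK, A_GRAB)
try target_lost: (GRASP, target_lost) → (IDLE, A_LIGHT)
try target_seen: (GRASP, target_seen) → (IDLE, A_GRAB)
try grasp_ok: (GRASP, grasp_ok) → (RETURN, A_WAIT)  ← matches
try low_battery: (GRASP, low_battery) → (SEEK, A_LIGHT)
try bump: (GRASP, bump) → (GRASP, A_LIGHT)

grasp_ok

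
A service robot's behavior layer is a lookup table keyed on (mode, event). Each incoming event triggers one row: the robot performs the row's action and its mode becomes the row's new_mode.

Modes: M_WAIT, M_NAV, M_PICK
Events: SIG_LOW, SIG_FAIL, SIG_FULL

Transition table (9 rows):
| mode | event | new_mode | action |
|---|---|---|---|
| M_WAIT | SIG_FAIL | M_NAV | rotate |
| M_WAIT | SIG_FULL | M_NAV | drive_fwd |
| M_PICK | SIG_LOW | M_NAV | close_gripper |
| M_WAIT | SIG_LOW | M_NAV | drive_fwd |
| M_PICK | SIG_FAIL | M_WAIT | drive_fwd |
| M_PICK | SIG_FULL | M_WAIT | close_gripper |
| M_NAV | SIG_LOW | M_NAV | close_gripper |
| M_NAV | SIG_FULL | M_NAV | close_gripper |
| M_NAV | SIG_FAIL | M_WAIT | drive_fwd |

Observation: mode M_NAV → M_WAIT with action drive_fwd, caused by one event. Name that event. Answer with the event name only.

SIG_FAIL

try SIG_LOW: (M_NAV, SIG_LOW) → (M_NAV, close_gripper)
try SIG_FAIL: (M_NAV, SIG_FAIL) → (M_WAIT, drive_fwd)  ← matches
try SIG_FULL: (M_NAV, SIG_FULL) → (M_NAV, close_gripper)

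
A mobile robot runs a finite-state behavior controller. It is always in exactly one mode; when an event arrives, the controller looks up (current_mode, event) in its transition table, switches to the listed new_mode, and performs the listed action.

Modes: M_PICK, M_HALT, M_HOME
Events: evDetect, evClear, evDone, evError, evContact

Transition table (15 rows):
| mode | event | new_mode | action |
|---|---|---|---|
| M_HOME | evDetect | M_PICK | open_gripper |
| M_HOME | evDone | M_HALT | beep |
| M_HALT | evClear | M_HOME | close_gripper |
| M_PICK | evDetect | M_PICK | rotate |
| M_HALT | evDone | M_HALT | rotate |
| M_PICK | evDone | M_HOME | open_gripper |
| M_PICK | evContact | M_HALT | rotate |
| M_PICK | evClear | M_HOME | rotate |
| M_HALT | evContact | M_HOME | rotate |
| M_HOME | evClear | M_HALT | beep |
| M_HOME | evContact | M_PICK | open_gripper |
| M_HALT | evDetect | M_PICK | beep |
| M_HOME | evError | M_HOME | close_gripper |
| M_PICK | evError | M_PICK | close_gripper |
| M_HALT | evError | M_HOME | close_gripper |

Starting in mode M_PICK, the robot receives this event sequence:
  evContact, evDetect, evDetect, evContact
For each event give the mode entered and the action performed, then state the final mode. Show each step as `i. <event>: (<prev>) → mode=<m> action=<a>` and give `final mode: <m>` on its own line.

1. evContact: (M_PICK) → mode=M_HALT action=rotate
2. evDetect: (M_HALT) → mode=M_PICK action=beep
3. evDetect: (M_PICK) → mode=M_PICK action=rotate
4. evContact: (M_PICK) → mode=M_HALT action=rotate

final mode: M_HALT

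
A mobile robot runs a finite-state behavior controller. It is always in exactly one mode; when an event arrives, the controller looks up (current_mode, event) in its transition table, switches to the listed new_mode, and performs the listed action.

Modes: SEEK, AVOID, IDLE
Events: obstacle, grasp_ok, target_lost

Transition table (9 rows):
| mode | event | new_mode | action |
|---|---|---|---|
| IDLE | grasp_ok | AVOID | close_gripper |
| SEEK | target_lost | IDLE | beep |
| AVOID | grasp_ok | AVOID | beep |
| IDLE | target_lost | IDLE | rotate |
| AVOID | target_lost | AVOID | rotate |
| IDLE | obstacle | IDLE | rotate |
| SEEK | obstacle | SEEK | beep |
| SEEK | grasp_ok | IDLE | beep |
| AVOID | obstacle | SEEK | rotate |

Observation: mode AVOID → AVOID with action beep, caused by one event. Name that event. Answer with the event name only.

try obstacle: (AVOID, obstacle) → (SEEK, rotate)
try grasp_ok: (AVOID, grasp_ok) → (AVOID, beep)  ← matches
try target_lost: (AVOID, target_lost) → (AVOID, rotate)

grasp_ok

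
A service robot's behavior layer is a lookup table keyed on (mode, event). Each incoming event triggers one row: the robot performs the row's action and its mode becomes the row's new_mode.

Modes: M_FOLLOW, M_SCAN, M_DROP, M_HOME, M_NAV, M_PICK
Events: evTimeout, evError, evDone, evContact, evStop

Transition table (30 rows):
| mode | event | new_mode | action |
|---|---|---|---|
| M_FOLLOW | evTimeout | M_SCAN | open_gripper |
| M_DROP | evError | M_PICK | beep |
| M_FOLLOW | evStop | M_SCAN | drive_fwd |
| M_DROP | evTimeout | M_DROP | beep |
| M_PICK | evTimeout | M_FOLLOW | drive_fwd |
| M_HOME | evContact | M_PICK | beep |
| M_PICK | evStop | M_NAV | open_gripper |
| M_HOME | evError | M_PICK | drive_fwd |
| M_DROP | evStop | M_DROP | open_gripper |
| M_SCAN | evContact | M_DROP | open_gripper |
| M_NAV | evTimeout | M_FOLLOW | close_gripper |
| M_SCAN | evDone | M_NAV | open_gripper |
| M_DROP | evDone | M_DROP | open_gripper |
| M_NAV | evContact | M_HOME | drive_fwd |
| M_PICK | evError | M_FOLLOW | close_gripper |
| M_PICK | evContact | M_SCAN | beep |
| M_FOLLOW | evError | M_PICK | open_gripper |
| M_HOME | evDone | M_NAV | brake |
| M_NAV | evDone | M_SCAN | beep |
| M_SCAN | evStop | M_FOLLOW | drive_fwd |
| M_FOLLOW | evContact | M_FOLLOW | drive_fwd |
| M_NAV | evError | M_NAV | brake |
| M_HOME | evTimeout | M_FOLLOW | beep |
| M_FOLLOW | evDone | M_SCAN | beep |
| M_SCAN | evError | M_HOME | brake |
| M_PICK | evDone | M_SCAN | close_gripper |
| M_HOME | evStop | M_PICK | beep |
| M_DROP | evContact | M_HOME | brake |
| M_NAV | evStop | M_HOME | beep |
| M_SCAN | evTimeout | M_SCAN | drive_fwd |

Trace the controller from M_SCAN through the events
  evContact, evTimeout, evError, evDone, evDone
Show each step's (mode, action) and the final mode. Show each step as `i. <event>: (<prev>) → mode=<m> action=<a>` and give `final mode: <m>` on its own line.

final mode: M_NAV

1. evContact: (M_SCAN) → mode=M_DROP action=open_gripper
2. evTimeout: (M_DROP) → mode=M_DROP action=beep
3. evError: (M_DROP) → mode=M_PICK action=beep
4. evDone: (M_PICK) → mode=M_SCAN action=close_gripper
5. evDone: (M_SCAN) → mode=M_NAV action=open_gripper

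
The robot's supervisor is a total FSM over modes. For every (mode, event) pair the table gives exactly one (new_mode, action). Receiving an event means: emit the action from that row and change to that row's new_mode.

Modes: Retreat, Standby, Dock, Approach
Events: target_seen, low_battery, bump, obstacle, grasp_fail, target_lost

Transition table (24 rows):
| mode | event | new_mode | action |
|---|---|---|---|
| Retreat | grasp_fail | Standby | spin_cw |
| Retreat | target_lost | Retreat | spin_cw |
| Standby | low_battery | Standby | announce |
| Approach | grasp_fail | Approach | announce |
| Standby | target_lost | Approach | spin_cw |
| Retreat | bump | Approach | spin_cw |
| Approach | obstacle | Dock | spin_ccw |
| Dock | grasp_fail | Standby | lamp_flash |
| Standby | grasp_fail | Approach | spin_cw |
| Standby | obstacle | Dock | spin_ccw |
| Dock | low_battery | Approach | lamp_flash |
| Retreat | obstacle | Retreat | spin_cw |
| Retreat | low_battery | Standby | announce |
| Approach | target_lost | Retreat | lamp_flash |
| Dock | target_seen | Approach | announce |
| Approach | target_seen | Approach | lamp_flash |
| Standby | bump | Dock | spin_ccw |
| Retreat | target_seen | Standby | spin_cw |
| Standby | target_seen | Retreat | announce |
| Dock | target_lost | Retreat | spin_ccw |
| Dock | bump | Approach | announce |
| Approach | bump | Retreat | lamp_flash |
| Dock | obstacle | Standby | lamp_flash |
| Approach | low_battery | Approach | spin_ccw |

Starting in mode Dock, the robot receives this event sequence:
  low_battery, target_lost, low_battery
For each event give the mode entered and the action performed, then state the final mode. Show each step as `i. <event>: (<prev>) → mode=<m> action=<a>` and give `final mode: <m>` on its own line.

final mode: Standby

1. low_battery: (Dock) → mode=Approach action=lamp_flash
2. target_lost: (Approach) → mode=Retreat action=lamp_flash
3. low_battery: (Retreat) → mode=Standby action=announce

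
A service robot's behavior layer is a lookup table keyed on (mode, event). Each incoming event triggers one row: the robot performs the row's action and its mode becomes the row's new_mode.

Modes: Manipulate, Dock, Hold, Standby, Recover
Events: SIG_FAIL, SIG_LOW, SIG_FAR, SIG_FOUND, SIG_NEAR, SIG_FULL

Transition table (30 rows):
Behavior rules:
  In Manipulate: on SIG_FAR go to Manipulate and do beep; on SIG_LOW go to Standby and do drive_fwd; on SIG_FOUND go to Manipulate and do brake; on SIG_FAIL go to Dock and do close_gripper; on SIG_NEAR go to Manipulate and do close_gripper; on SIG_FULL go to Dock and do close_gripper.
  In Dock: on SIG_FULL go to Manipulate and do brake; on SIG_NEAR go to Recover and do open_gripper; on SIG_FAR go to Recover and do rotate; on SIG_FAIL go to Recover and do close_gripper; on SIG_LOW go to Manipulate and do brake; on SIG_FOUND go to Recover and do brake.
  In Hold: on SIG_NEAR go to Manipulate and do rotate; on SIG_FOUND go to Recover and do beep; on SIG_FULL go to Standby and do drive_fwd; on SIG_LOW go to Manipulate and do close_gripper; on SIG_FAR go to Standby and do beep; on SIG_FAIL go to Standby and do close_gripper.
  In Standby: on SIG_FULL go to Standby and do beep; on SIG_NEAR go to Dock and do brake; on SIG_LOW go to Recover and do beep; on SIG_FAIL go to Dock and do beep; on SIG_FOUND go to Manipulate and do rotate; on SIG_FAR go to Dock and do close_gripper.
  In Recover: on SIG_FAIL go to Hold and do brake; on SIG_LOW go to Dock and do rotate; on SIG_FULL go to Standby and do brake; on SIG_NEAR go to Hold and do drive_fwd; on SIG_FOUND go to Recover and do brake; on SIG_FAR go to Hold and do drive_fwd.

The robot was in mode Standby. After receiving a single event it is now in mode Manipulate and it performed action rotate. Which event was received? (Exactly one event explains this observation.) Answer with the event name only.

try SIG_FAIL: (Standby, SIG_FAIL) → (Dock, beep)
try SIG_LOW: (Standby, SIG_LOW) → (Recover, beep)
try SIG_FAR: (Standby, SIG_FAR) → (Dock, close_gripper)
try SIG_FOUND: (Standby, SIG_FOUND) → (Manipulate, rotate)  ← matches
try SIG_NEAR: (Standby, SIG_NEAR) → (Dock, brake)
try SIG_FULL: (Standby, SIG_FULL) → (Standby, beep)

SIG_FOUND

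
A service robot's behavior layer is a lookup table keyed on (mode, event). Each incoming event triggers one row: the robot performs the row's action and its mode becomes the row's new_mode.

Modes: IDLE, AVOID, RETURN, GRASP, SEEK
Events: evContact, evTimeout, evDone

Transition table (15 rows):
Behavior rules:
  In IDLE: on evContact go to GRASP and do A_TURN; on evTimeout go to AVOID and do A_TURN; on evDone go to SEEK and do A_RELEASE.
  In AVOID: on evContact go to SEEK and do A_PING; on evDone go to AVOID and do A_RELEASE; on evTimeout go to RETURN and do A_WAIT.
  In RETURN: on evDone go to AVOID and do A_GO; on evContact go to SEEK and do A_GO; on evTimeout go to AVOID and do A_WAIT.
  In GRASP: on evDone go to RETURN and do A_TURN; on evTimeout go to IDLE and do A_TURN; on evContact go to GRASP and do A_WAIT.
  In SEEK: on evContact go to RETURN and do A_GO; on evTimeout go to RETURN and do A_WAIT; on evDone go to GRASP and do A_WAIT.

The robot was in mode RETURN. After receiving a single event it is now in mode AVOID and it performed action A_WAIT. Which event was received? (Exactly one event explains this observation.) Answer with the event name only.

evTimeout

try evContact: (RETURN, evContact) → (SEEK, A_GO)
try evTimeout: (RETURN, evTimeout) → (AVOID, A_WAIT)  ← matches
try evDone: (RETURN, evDone) → (AVOID, A_GO)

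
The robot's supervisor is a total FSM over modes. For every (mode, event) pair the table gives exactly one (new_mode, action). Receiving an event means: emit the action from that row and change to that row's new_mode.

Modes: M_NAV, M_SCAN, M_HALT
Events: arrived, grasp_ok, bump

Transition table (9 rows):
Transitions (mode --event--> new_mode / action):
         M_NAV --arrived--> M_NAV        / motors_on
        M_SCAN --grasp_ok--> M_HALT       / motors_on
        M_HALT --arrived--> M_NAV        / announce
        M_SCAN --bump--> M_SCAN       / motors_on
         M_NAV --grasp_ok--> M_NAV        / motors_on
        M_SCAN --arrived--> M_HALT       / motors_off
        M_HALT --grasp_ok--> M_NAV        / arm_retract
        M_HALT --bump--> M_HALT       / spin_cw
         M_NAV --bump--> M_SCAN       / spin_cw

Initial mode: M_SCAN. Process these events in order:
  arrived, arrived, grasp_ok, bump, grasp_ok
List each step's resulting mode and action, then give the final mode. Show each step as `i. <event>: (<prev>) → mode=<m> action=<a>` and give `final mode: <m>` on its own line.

final mode: M_HALT

1. arrived: (M_SCAN) → mode=M_HALT action=motors_off
2. arrived: (M_HALT) → mode=M_NAV action=announce
3. grasp_ok: (M_NAV) → mode=M_NAV action=motors_on
4. bump: (M_NAV) → mode=M_SCAN action=spin_cw
5. grasp_ok: (M_SCAN) → mode=M_HALT action=motors_on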